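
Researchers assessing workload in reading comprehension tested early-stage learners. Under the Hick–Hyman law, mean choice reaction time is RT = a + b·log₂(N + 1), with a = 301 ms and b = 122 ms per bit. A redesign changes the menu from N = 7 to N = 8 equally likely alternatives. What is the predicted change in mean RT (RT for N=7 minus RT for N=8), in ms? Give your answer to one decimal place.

-20.7

RT(7) = 301 + 122·log₂(8) = 301 + 122·3.0000 = 667.0000 ms.
RT(8) = 301 + 122·log₂(9) = 301 + 122·3.1699 = 687.7278 ms.
Difference = 667.0000 − 687.7278 = -20.7278 ≈ -20.7 ms.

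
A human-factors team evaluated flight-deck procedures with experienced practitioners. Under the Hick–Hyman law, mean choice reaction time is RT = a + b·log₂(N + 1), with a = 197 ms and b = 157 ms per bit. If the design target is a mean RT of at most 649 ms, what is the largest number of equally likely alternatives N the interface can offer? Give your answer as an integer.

6

Set 197 + 157·log₂(N + 1) ≤ 649.
log₂(N + 1) ≤ (649 − 197) / 157 = 2.8790.
N + 1 ≤ 2^2.8790 = 7.3564.
N ≤ 6.3564, so the largest integer N is 6.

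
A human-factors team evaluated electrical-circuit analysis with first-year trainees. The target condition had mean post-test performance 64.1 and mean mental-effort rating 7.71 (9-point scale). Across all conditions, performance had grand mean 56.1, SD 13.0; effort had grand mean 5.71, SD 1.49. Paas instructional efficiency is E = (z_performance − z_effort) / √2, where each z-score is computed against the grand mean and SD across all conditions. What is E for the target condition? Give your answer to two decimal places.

z_performance = (64.1 − 56.1) / 13.0 = 8.0000 / 13.0 = 0.6154.
z_effort = (7.71 − 5.71) / 1.49 = 2.0000 / 1.49 = 1.3423.
z_P − z_E = 0.6154 − 1.3423 = -0.7269.
E = -0.7269 / √2 = -0.7269 / 1.41421 = -0.5140 ≈ -0.51.

-0.51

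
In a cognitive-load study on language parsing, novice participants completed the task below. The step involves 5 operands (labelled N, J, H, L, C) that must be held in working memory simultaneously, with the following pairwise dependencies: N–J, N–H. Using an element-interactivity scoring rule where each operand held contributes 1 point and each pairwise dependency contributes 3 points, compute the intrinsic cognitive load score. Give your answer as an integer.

Count of operands held simultaneously: 5.
Count of pairwise dependencies listed: 2.
Element contribution: 5 × 1 = 5.
Interaction contribution: 2 × 3 = 6.
Intrinsic load = 5 + 6 = 11.

11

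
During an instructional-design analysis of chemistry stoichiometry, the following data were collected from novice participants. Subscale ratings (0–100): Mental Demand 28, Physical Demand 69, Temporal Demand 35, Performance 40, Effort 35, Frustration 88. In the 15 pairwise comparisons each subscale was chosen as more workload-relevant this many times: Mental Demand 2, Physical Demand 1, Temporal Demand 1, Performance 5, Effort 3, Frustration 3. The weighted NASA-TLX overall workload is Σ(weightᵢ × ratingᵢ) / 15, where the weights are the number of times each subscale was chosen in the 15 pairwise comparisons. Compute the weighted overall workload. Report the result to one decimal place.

48.6

The tallies are the weights (they sum to 15).
Weighted sum = 2·28 + 1·69 + 1·35 + 5·40 + 3·35 + 3·88
            = 56 + 69 + 35 + 200 + 105 + 264 = 729.
Overall workload = 729 / 15 = 48.6000 ≈ 48.6.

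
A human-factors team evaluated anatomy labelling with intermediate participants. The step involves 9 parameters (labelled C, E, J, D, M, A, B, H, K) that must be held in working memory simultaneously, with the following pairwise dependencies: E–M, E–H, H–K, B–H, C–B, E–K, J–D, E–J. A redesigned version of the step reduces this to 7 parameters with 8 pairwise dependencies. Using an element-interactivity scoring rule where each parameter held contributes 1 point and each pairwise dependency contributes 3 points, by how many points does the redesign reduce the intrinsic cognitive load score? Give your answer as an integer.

2

Original: 9 × 1 + 8 × 3 = 9 + 24 = 33.
Redesigned: 7 × 1 + 8 × 3 = 7 + 24 = 31.
Reduction = 33 − 31 = 2.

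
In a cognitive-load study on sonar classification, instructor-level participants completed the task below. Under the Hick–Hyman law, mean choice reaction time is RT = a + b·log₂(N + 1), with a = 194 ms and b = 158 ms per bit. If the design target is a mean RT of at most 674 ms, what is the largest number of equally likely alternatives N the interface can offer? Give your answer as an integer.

Set 194 + 158·log₂(N + 1) ≤ 674.
log₂(N + 1) ≤ (674 − 194) / 158 = 3.0380.
N + 1 ≤ 2^3.0380 = 8.2135.
N ≤ 7.2135, so the largest integer N is 7.

7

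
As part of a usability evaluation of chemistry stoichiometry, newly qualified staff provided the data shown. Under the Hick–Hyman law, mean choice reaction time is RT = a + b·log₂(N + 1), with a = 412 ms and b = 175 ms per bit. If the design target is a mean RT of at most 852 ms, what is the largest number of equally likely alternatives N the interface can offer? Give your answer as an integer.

4

Set 412 + 175·log₂(N + 1) ≤ 852.
log₂(N + 1) ≤ (852 − 412) / 175 = 2.5143.
N + 1 ≤ 2^2.5143 = 5.7132.
N ≤ 4.7132, so the largest integer N is 4.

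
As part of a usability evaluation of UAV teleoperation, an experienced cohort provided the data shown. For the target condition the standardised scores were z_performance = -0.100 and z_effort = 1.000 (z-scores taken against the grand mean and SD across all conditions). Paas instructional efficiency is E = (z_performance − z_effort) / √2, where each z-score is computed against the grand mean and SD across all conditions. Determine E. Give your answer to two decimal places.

-0.78

z_P − z_E = -0.100 − 1.000 = -1.1000.
E = -1.1000 / √2 = -1.1000 / 1.41421 = -0.7778 ≈ -0.78.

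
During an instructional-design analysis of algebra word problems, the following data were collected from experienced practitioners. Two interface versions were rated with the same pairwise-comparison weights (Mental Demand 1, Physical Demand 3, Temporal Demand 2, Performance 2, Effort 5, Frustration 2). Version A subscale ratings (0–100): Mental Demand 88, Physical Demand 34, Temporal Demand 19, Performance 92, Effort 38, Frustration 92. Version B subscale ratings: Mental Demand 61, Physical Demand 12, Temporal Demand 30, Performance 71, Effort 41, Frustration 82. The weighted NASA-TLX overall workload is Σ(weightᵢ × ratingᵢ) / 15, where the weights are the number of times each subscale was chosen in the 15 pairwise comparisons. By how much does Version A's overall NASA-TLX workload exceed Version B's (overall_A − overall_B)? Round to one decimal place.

Version A weighted sum = 1·88 + 3·34 + 2·19 + 2·92 + 5·38 + 2·92 = 88 + 102 + 38 + 184 + 190 + 184 = 786; overall_A = 786/15 = 52.4000.
Version B weighted sum = 1·61 + 3·12 + 2·30 + 2·71 + 5·41 + 2·82 = 61 + 36 + 60 + 142 + 205 + 164 = 668; overall_B = 668/15 = 44.5333.
Difference = 52.4000 − 44.5333 = 7.8667 ≈ 7.9.

7.9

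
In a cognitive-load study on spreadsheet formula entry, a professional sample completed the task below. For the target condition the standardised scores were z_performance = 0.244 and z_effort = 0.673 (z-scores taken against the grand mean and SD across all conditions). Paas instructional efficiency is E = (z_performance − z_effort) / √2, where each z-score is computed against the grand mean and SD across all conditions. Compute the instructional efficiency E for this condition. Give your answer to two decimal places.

z_P − z_E = 0.244 − 0.673 = -0.4290.
E = -0.4290 / √2 = -0.4290 / 1.41421 = -0.3033 ≈ -0.30.

-0.30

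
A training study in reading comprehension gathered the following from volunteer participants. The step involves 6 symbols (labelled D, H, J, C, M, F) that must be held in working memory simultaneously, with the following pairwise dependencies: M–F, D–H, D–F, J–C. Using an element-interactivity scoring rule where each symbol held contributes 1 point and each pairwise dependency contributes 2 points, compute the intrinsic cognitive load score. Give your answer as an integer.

14

Count of symbols held simultaneously: 6.
Count of pairwise dependencies listed: 4.
Element contribution: 6 × 1 = 6.
Interaction contribution: 4 × 2 = 8.
Intrinsic load = 6 + 8 = 14.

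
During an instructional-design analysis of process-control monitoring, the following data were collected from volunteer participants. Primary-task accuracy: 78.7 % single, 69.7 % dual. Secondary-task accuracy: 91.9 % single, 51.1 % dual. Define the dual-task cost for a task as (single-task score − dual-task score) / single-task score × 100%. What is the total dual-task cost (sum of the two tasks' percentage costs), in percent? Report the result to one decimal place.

Primary cost = (78.7 − 69.7) / 78.7 × 100% = 11.4358%.
Secondary cost = (91.9 − 51.1) / 91.9 × 100% = 44.3961%.
Total = 11.4358% + 44.3961% = 55.8319% ≈ 55.8%.

55.8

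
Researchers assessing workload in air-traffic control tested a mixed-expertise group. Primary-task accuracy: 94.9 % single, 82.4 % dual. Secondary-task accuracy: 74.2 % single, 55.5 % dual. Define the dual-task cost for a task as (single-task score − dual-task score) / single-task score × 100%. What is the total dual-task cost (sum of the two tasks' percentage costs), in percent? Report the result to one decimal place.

Primary cost = (94.9 − 82.4) / 94.9 × 100% = 13.1718%.
Secondary cost = (74.2 − 55.5) / 74.2 × 100% = 25.2022%.
Total = 13.1718% + 25.2022% = 38.3740% ≈ 38.4%.

38.4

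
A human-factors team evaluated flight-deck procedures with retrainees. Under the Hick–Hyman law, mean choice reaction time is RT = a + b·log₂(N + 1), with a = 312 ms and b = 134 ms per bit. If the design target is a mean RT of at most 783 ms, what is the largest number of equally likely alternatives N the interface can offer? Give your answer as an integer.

10

Set 312 + 134·log₂(N + 1) ≤ 783.
log₂(N + 1) ≤ (783 − 312) / 134 = 3.5149.
N + 1 ≤ 2^3.5149 = 11.4312.
N ≤ 10.4312, so the largest integer N is 10.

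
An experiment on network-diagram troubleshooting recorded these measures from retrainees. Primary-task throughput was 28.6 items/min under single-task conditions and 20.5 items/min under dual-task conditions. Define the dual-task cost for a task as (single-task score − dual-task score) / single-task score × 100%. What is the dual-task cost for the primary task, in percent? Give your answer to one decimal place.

Cost = (28.6 − 20.5) / 28.6 × 100%
     = 8.1000 / 28.6 × 100% = 28.3217%.
≈ 28.3%.

28.3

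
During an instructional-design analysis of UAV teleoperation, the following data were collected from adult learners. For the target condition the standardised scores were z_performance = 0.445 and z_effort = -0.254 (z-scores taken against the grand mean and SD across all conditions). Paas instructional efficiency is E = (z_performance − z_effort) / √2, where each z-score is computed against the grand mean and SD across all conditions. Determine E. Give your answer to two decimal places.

0.49

z_P − z_E = 0.445 − (-0.254) = 0.6990.
E = 0.6990 / √2 = 0.6990 / 1.41421 = 0.4943 ≈ 0.49.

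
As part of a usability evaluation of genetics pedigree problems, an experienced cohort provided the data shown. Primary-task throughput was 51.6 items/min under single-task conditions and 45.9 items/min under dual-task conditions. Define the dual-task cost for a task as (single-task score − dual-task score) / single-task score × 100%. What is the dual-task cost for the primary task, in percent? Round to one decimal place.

Cost = (51.6 − 45.9) / 51.6 × 100%
     = 5.7000 / 51.6 × 100% = 11.0465%.
≈ 11.0%.

11.0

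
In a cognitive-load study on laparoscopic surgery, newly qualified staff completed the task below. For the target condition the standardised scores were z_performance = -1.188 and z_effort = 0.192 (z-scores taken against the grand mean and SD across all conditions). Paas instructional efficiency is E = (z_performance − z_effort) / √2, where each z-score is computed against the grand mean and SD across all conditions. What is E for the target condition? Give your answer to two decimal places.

z_P − z_E = -1.188 − 0.192 = -1.3800.
E = -1.3800 / √2 = -1.3800 / 1.41421 = -0.9758 ≈ -0.98.

-0.98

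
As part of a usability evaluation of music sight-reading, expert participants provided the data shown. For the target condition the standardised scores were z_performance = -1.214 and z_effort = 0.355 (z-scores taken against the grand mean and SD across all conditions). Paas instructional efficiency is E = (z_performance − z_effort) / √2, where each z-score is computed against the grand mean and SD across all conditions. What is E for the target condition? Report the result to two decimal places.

-1.11

z_P − z_E = -1.214 − 0.355 = -1.5690.
E = -1.5690 / √2 = -1.5690 / 1.41421 = -1.1095 ≈ -1.11.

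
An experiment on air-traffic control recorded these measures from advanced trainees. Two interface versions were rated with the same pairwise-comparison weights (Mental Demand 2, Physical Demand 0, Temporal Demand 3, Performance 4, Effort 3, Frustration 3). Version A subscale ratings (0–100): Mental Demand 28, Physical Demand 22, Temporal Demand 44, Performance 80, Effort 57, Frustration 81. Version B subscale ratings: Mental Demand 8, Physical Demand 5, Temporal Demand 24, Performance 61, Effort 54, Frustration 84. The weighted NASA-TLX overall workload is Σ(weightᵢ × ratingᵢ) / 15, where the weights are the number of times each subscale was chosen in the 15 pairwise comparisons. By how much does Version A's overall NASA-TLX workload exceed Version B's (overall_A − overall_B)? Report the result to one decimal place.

Version A weighted sum = 2·28 + 0·22 + 3·44 + 4·80 + 3·57 + 3·81 = 56 + 0 + 132 + 320 + 171 + 243 = 922; overall_A = 922/15 = 61.4667.
Version B weighted sum = 2·8 + 0·5 + 3·24 + 4·61 + 3·54 + 3·84 = 16 + 0 + 72 + 244 + 162 + 252 = 746; overall_B = 746/15 = 49.7333.
Difference = 61.4667 − 49.7333 = 11.7334 ≈ 11.7.

11.7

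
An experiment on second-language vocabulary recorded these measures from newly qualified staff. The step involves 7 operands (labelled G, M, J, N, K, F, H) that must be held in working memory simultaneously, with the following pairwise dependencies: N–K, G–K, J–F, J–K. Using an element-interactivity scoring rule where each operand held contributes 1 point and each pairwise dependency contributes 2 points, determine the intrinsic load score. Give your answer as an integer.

15

Count of operands held simultaneously: 7.
Count of pairwise dependencies listed: 4.
Element contribution: 7 × 1 = 7.
Interaction contribution: 4 × 2 = 8.
Intrinsic load = 7 + 8 = 15.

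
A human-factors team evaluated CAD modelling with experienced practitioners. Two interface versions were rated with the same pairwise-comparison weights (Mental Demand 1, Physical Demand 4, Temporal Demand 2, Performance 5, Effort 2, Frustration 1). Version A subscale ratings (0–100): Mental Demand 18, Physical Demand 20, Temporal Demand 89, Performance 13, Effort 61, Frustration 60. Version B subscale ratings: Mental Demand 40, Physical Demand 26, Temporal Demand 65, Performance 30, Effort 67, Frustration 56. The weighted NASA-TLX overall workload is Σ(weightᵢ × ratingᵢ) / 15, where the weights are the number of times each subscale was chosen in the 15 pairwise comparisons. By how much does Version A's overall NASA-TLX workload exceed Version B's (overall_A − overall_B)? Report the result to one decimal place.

Version A weighted sum = 1·18 + 4·20 + 2·89 + 5·13 + 2·61 + 1·60 = 18 + 80 + 178 + 65 + 122 + 60 = 523; overall_A = 523/15 = 34.8667.
Version B weighted sum = 1·40 + 4·26 + 2·65 + 5·30 + 2·67 + 1·56 = 40 + 104 + 130 + 150 + 134 + 56 = 614; overall_B = 614/15 = 40.9333.
Difference = 34.8667 − 40.9333 = -6.0666 ≈ -6.1.

-6.1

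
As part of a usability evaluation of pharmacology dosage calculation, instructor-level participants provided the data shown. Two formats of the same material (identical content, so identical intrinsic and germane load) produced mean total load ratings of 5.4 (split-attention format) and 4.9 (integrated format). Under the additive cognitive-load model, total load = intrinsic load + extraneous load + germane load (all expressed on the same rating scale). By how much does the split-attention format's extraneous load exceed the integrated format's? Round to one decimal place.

0.5

Intrinsic and germane load are equal across formats, so the difference in total load equals the difference in extraneous load.
Extraneous-load difference = 5.4 − 4.9 = 0.5.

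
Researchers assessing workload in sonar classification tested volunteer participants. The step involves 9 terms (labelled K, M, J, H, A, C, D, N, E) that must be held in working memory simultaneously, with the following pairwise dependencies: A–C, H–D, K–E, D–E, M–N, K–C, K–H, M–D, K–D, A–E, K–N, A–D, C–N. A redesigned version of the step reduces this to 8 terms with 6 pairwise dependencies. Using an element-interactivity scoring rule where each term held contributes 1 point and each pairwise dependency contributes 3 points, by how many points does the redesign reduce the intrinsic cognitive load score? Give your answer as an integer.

22

Original: 9 × 1 + 13 × 3 = 9 + 39 = 48.
Redesigned: 8 × 1 + 6 × 3 = 8 + 18 = 26.
Reduction = 48 − 26 = 22.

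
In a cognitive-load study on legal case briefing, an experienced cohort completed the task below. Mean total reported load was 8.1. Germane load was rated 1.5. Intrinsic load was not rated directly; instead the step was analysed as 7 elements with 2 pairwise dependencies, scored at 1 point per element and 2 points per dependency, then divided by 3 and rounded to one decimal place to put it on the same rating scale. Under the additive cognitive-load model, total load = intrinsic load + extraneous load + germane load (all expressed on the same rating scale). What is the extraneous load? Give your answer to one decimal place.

2.9

Intrinsic (element-interactivity): (7 × 1 + 2 × 2) / 3 = 11 / 3 = 3.6667 → 3.7.
extraneous load = total − intrinsic − germane
             = 8.1 − 3.7 − 1.5 = 2.9.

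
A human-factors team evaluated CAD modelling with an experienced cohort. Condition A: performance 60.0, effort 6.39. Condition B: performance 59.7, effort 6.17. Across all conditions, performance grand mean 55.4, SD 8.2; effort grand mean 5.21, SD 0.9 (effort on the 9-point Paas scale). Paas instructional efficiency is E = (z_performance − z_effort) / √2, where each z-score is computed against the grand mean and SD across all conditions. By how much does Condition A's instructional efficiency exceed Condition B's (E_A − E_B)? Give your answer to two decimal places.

-0.15

Condition A: z_P = (60.0 − 55.4)/8.2 = 0.5610; z_E = (6.39 − 5.21)/0.9 = 1.3111; E_A = (0.5610 − 1.3111)/√2 = -0.5304.
Condition B: z_P = (59.7 − 55.4)/8.2 = 0.5244; z_E = (6.17 − 5.21)/0.9 = 1.0667; E_B = (0.5244 − 1.0667)/√2 = -0.3835.
E_A − E_B = -0.5304 − (-0.3835) = -0.1469 ≈ -0.15.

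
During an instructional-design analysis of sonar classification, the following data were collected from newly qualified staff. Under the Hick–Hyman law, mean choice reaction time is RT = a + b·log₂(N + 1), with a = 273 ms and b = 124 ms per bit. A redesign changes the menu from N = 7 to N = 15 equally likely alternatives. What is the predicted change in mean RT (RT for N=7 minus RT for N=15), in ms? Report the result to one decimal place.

RT(7) = 273 + 124·log₂(8) = 273 + 124·3.0000 = 645.0000 ms.
RT(15) = 273 + 124·log₂(16) = 273 + 124·4.0000 = 769.0000 ms.
Difference = 645.0000 − 769.0000 = -124.0000 ≈ -124.0 ms.

-124.0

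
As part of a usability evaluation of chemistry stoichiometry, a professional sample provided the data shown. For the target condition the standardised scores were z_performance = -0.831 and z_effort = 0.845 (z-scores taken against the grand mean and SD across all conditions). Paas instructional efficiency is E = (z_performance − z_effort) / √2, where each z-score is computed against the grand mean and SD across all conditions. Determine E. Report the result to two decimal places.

z_P − z_E = -0.831 − 0.845 = -1.6760.
E = -1.6760 / √2 = -1.6760 / 1.41421 = -1.1851 ≈ -1.19.

-1.19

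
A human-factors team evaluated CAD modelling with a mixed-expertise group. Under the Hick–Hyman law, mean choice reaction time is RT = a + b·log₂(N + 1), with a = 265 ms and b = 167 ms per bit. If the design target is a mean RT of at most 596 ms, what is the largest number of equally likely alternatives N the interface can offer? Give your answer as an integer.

Set 265 + 167·log₂(N + 1) ≤ 596.
log₂(N + 1) ≤ (596 − 265) / 167 = 1.9820.
N + 1 ≤ 2^1.9820 = 3.9504.
N ≤ 2.9504, so the largest integer N is 2.

2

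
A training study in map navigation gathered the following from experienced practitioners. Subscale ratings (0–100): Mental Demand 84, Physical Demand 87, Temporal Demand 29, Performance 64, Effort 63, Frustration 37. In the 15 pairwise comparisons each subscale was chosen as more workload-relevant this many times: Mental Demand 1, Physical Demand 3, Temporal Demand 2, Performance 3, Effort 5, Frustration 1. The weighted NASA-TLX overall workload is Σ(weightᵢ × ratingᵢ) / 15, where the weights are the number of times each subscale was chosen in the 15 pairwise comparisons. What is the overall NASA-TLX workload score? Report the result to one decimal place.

63.1

The tallies are the weights (they sum to 15).
Weighted sum = 1·84 + 3·87 + 2·29 + 3·64 + 5·63 + 1·37
            = 84 + 261 + 58 + 192 + 315 + 37 = 947.
Overall workload = 947 / 15 = 63.1333 ≈ 63.1.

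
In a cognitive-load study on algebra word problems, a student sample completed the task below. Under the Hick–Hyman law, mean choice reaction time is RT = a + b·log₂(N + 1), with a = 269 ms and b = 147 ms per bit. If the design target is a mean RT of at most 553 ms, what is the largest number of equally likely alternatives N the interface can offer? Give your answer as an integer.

Set 269 + 147·log₂(N + 1) ≤ 553.
log₂(N + 1) ≤ (553 − 269) / 147 = 1.9320.
N + 1 ≤ 2^1.9320 = 3.8158.
N ≤ 2.8158, so the largest integer N is 2.

2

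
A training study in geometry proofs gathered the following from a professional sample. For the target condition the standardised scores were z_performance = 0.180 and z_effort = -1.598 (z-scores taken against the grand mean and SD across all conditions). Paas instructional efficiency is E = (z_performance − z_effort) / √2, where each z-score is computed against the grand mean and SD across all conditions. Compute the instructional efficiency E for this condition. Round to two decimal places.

1.26

z_P − z_E = 0.180 − (-1.598) = 1.7780.
E = 1.7780 / √2 = 1.7780 / 1.41421 = 1.2572 ≈ 1.26.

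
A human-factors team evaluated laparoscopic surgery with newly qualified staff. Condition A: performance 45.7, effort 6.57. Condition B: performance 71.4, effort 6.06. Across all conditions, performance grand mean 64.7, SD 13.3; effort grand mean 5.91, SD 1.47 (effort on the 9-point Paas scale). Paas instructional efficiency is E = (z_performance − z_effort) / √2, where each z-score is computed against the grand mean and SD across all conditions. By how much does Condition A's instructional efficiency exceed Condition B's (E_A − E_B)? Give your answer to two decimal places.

-1.61

Condition A: z_P = (45.7 − 64.7)/13.3 = -1.4286; z_E = (6.57 − 5.91)/1.47 = 0.4490; E_A = (-1.4286 − 0.4490)/√2 = -1.3277.
Condition B: z_P = (71.4 − 64.7)/13.3 = 0.5038; z_E = (6.06 − 5.91)/1.47 = 0.1020; E_B = (0.5038 − 0.1020)/√2 = 0.2841.
E_A − E_B = -1.3277 − 0.2841 = -1.6118 ≈ -1.61.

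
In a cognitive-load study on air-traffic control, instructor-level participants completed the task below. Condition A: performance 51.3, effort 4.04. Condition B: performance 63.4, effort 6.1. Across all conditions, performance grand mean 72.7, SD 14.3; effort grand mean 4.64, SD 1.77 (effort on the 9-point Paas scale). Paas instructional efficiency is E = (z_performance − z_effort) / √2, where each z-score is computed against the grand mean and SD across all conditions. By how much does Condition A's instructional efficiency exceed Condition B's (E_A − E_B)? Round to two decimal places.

Condition A: z_P = (51.3 − 72.7)/14.3 = -1.4965; z_E = (4.04 − 4.64)/1.77 = -0.3390; E_A = (-1.4965 − (-0.3390))/√2 = -0.8185.
Condition B: z_P = (63.4 − 72.7)/14.3 = -0.6503; z_E = (6.1 − 4.64)/1.77 = 0.8249; E_B = (-0.6503 − 0.8249)/√2 = -1.0431.
E_A − E_B = -0.8185 − (-1.0431) = 0.2246 ≈ 0.22.

0.22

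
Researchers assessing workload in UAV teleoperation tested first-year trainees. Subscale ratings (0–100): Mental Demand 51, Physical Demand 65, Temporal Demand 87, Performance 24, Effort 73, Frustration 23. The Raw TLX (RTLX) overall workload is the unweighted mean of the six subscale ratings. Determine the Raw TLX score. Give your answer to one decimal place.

Sum of ratings = 51 + 65 + 87 + 24 + 73 + 23 = 323.
RTLX = 323 / 6 = 53.8333 ≈ 53.8.

53.8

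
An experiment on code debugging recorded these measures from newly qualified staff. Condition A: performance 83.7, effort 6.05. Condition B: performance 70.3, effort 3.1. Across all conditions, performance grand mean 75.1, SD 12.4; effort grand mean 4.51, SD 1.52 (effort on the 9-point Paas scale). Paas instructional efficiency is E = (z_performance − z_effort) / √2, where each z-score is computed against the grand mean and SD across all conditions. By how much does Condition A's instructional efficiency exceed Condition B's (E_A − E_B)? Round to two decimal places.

Condition A: z_P = (83.7 − 75.1)/12.4 = 0.6935; z_E = (6.05 − 4.51)/1.52 = 1.0132; E_A = (0.6935 − 1.0132)/√2 = -0.2261.
Condition B: z_P = (70.3 − 75.1)/12.4 = -0.3871; z_E = (3.1 − 4.51)/1.52 = -0.9276; E_B = (-0.3871 − (-0.9276))/√2 = 0.3822.
E_A − E_B = -0.2261 − 0.3822 = -0.6083 ≈ -0.61.

-0.61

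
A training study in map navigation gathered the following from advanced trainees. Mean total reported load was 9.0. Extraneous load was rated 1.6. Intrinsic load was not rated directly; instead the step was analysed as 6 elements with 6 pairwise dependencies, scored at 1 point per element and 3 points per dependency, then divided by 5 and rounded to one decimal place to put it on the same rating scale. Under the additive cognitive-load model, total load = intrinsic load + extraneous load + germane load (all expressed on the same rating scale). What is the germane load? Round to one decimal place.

2.6

Intrinsic (element-interactivity): (6 × 1 + 6 × 3) / 5 = 24 / 5 = 4.8000 → 4.8.
germane load = total − intrinsic − extraneous
             = 9.0 − 4.8 − 1.6 = 2.6.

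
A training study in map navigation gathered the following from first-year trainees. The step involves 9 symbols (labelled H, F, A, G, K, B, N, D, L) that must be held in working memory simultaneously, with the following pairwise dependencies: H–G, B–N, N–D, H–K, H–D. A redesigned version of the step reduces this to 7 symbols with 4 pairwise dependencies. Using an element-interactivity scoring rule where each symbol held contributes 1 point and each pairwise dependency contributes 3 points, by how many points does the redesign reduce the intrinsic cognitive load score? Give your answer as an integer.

Original: 9 × 1 + 5 × 3 = 9 + 15 = 24.
Redesigned: 7 × 1 + 4 × 3 = 7 + 12 = 19.
Reduction = 24 − 19 = 5.

5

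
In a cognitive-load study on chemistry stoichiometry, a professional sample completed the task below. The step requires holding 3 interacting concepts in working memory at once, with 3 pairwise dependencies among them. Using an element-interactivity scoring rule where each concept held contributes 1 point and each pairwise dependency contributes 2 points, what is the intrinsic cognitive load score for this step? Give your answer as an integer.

9

Element contribution: 3 × 1 = 3.
Interaction contribution: 3 × 2 = 6.
Intrinsic load = 3 + 6 = 9.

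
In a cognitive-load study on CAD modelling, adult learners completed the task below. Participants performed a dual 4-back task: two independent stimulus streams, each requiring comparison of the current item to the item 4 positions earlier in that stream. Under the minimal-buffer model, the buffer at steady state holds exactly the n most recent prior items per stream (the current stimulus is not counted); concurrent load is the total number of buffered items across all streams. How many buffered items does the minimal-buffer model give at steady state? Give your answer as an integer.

Each stream's buffer holds its 4 most recent prior items.
Two independent streams: 2 × 4 = 8 buffered items at steady state.

8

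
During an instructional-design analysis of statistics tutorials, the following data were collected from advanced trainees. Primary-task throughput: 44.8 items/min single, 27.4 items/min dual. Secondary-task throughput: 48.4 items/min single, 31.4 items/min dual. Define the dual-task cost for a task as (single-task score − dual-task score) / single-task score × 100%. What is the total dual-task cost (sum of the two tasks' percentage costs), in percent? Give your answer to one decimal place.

Primary cost = (44.8 − 27.4) / 44.8 × 100% = 38.8393%.
Secondary cost = (48.4 − 31.4) / 48.4 × 100% = 35.1240%.
Total = 38.8393% + 35.1240% = 73.9633% ≈ 74.0%.

74.0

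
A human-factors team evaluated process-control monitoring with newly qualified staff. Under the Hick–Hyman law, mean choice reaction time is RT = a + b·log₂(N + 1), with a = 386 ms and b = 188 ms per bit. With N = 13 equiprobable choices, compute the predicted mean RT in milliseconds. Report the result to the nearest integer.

log₂(13 + 1) = log₂(14) = 3.8074.
RT = 386 + 188 × 3.8074 = 386 + 715.7912 = 1101.7912 ms.
≈ 1102 ms.

1102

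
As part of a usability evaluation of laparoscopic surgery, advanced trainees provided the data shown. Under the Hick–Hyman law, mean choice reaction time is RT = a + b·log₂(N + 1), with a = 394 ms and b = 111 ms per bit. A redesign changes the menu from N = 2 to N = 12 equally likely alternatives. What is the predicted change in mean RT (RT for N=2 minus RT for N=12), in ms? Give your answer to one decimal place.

RT(2) = 394 + 111·log₂(3) = 394 + 111·1.5850 = 569.9350 ms.
RT(12) = 394 + 111·log₂(13) = 394 + 111·3.7004 = 804.7444 ms.
Difference = 569.9350 − 804.7444 = -234.8094 ≈ -234.8 ms.

-234.8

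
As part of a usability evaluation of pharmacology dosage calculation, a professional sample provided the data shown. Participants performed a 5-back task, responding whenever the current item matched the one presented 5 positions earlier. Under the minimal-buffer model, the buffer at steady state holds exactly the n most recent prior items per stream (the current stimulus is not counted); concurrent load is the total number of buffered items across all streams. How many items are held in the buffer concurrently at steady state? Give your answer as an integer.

5

The buffer holds the 5 most recent prior items.
Steady-state concurrent load = 5 items.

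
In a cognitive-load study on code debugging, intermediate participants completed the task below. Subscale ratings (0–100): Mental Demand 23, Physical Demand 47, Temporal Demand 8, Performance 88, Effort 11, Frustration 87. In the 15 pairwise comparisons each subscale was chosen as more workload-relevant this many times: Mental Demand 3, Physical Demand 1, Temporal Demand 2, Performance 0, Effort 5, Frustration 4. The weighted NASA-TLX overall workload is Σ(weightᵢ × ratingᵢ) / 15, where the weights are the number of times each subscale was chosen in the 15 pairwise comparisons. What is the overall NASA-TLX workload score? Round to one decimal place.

35.7

The tallies are the weights (they sum to 15).
Weighted sum = 3·23 + 1·47 + 2·8 + 0·88 + 5·11 + 4·87
            = 69 + 47 + 16 + 0 + 55 + 348 = 535.
Overall workload = 535 / 15 = 35.6667 ≈ 35.7.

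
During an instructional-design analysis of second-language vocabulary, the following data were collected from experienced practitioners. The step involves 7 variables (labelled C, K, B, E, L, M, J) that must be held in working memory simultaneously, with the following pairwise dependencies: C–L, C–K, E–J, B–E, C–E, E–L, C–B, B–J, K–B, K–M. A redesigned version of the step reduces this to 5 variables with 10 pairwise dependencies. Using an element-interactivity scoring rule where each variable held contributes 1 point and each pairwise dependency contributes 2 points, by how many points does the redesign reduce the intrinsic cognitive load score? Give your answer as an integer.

2

Original: 7 × 1 + 10 × 2 = 7 + 20 = 27.
Redesigned: 5 × 1 + 10 × 2 = 5 + 20 = 25.
Reduction = 27 − 25 = 2.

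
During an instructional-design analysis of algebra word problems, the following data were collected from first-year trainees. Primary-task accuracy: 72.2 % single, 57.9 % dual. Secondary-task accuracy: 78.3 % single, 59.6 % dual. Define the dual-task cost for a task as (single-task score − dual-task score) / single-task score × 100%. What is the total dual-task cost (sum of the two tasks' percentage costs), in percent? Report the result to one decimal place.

43.7

Primary cost = (72.2 − 57.9) / 72.2 × 100% = 19.8061%.
Secondary cost = (78.3 − 59.6) / 78.3 × 100% = 23.8825%.
Total = 19.8061% + 23.8825% = 43.6886% ≈ 43.7%.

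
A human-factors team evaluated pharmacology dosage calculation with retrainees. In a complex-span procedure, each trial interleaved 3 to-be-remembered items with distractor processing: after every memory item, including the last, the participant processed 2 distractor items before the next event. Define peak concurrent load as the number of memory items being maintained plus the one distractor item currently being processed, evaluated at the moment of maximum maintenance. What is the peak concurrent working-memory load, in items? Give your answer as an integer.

Maintenance is greatest during the distractor(s) after memory item 3: all 3 memory items are being held.
One distractor item is concurrently being processed.
Peak concurrent load = 3 + 1 = 4 items.

4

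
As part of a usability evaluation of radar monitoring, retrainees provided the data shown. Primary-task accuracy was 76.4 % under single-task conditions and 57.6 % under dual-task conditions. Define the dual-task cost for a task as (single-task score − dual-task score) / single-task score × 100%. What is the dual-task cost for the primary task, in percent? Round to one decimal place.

24.6

Cost = (76.4 − 57.6) / 76.4 × 100%
     = 18.8000 / 76.4 × 100% = 24.6073%.
≈ 24.6%.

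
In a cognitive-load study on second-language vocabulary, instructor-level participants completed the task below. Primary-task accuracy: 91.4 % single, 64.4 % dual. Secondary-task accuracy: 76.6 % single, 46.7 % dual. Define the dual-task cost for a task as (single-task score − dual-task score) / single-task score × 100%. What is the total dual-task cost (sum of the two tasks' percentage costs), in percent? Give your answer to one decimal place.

68.6

Primary cost = (91.4 − 64.4) / 91.4 × 100% = 29.5405%.
Secondary cost = (76.6 − 46.7) / 76.6 × 100% = 39.0339%.
Total = 29.5405% + 39.0339% = 68.5744% ≈ 68.6%.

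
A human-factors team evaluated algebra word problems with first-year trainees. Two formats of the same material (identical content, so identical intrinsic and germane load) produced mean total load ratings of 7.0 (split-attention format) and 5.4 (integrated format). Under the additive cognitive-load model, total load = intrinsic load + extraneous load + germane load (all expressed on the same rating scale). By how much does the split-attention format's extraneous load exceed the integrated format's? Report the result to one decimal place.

1.6

Intrinsic and germane load are equal across formats, so the difference in total load equals the difference in extraneous load.
Extraneous-load difference = 7.0 − 5.4 = 1.6.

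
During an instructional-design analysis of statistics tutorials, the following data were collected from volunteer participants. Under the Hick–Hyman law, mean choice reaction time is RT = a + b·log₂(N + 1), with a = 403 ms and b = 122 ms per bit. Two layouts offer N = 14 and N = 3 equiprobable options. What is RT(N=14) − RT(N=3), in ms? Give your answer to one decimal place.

232.6

RT(14) = 403 + 122·log₂(15) = 403 + 122·3.9069 = 879.6418 ms.
RT(3) = 403 + 122·log₂(4) = 403 + 122·2.0000 = 647.0000 ms.
Difference = 879.6418 − 647.0000 = 232.6418 ≈ 232.6 ms.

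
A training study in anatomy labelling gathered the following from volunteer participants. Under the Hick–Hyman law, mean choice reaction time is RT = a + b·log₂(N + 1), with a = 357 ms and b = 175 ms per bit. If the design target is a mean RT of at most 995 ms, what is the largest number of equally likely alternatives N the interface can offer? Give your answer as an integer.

11

Set 357 + 175·log₂(N + 1) ≤ 995.
log₂(N + 1) ≤ (995 − 357) / 175 = 3.6457.
N + 1 ≤ 2^3.6457 = 12.5160.
N ≤ 11.5160, so the largest integer N is 11.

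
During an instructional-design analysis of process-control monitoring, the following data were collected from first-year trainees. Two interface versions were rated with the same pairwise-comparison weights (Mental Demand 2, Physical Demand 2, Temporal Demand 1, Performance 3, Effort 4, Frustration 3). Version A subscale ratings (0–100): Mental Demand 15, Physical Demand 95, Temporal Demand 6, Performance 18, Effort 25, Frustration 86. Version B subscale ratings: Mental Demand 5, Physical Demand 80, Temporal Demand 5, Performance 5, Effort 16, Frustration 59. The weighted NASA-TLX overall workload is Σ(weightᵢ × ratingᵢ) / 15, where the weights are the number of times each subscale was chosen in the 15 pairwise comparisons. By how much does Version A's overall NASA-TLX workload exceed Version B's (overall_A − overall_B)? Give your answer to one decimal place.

Version A weighted sum = 2·15 + 2·95 + 1·6 + 3·18 + 4·25 + 3·86 = 30 + 190 + 6 + 54 + 100 + 258 = 638; overall_A = 638/15 = 42.5333.
Version B weighted sum = 2·5 + 2·80 + 1·5 + 3·5 + 4·16 + 3·59 = 10 + 160 + 5 + 15 + 64 + 177 = 431; overall_B = 431/15 = 28.7333.
Difference = 42.5333 − 28.7333 = 13.8000 ≈ 13.8.

13.8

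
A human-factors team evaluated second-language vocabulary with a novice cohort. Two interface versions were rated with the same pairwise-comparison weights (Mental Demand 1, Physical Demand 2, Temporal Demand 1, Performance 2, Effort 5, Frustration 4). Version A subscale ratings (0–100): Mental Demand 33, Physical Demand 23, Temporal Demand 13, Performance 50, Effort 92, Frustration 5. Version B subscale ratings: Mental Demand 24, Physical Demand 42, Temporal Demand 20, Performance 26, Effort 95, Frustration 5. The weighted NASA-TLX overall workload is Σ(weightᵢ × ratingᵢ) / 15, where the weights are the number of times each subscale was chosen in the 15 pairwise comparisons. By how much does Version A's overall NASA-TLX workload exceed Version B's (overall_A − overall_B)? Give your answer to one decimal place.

Version A weighted sum = 1·33 + 2·23 + 1·13 + 2·50 + 5·92 + 4·5 = 33 + 46 + 13 + 100 + 460 + 20 = 672; overall_A = 672/15 = 44.8000.
Version B weighted sum = 1·24 + 2·42 + 1·20 + 2·26 + 5·95 + 4·5 = 24 + 84 + 20 + 52 + 475 + 20 = 675; overall_B = 675/15 = 45.0000.
Difference = 44.8000 − 45.0000 = -0.2000 ≈ -0.2.

-0.2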